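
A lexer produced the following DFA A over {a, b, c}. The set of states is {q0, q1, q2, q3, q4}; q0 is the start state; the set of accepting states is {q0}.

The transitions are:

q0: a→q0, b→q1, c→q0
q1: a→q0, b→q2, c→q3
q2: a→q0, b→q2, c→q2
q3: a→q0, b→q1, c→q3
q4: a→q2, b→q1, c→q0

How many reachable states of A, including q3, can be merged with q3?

Reachable states from the start: {q0,q1,q2,q3}. Unreachable: {q4} — drop them.
Initial partition by acceptance: {q0} | {q1,q2,q3}.
The partition is now stable with 2 blocks: {q0} | {q1,q2,q3}.
State q3 belongs to the block {q1,q2,q3}, which has 3 states.

3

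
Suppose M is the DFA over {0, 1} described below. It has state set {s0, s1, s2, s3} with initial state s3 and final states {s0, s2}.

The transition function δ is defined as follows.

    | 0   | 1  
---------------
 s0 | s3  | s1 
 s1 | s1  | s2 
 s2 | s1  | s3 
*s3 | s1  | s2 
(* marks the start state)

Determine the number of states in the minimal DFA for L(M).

First remove the unreachable states {s0}; 3 states remain.
P0 = {s2} | {s1,s3}.
Stable partition: {s2} | {s1,s3} — 2 equivalence classes.

2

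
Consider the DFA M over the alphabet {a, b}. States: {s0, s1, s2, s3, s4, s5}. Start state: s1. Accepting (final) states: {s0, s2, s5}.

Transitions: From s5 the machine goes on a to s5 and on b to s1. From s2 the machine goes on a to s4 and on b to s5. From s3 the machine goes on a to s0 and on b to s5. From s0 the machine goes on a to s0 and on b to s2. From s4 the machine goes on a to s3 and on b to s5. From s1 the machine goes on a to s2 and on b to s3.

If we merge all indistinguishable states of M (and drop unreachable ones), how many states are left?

Every state is reachable, so we keep all 6.
P0 = {s0,s2,s5} | {s1,s3,s4}.
Split {s0,s2,s5} by δ(·,a) → {s0,s5} and {s2}.
Refine {s0,s5} on symbol b: members go to different blocks, giving {s0} and {s5}.
Split {s1,s3,s4} by δ(·,a) → {s1} and {s3} and {s4}.
The partition is now stable with 6 blocks: {s0} | {s1} | {s2} | {s5} | {s3} | {s4}.

6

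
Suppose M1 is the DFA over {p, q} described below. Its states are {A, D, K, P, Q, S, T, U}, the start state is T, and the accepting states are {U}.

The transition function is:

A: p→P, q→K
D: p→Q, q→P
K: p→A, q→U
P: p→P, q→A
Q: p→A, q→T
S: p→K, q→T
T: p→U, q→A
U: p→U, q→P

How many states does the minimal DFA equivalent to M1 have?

5

Reachable states from the start: {A,K,P,T,U}. Unreachable: {D,Q,S} — drop them.
Start with accepting vs non-accepting: {U} | {A,K,P,T}.
Refine {A,K,P,T} on symbol p: members go to different blocks, giving {A,K,P} and {T}.
Refine {A,K,P} on symbol q: members go to different blocks, giving {A,P} and {K}.
On input q, block {A,P} splits into {A} and {P}.
No further refinement is possible. Final partition (5 blocks): {U} | {A} | {T} | {K} | {P}.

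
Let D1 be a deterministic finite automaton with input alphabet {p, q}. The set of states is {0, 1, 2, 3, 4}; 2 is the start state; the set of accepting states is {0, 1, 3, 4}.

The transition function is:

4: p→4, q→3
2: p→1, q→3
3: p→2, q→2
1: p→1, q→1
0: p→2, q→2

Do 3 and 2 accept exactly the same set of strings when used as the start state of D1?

States {0,4} cannot be reached from the start state, so discard them.
Initial partition by acceptance: {1,3} | {2}.
Refine {1,3} on symbol p: members go to different blocks, giving {1} and {3}.
Stable partition: {1} | {2} | {3} — 3 equivalence classes.
3 and 2 end up in different blocks, so they are distinguishable. For instance, the string 'ε' is accepted from only 3.

No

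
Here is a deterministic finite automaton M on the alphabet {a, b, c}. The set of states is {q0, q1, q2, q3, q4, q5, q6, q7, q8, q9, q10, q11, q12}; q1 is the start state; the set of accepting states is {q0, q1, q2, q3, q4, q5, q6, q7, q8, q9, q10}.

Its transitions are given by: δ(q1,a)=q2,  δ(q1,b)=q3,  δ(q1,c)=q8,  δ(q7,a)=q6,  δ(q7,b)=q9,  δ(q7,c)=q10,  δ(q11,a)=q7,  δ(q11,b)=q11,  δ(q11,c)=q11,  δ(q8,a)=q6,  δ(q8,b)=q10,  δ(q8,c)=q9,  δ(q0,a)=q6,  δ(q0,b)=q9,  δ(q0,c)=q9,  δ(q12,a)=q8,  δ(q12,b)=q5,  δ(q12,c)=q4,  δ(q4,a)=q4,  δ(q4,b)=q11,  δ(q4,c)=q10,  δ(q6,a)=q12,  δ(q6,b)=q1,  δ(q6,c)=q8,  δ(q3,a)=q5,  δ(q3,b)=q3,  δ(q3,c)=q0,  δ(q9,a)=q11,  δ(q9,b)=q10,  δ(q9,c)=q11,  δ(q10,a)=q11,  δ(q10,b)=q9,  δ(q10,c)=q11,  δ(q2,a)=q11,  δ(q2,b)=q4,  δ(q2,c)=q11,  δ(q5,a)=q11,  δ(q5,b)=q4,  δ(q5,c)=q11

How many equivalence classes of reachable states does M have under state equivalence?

All states are reachable from the start state.
Start with accepting vs non-accepting: {q0,q1,q2,q3,q4,q5,q6,q7,q8,q9,q10} | {q11,q12}.
On input a, block {q0,q1,q2,q3,q4,q5,q6,q7,q8,q9,q10} splits into {q0,q1,q3,q4,q7,q8} and {q2,q5,q6,q9,q10}.
Refine {q0,q1,q3,q4,q7,q8} on symbol a: members go to different blocks, giving {q0,q1,q3,q7,q8} and {q4}.
Split {q0,q1,q3,q7,q8} by δ(·,b) → {q0,q7,q8} and {q1,q3}.
Split {q11,q12} by δ(·,b) → {q11} and {q12}.
Refine {q2,q5,q6,q9,q10} on symbol a: members go to different blocks, giving {q2,q5,q9,q10} and {q6}.
On input b, block {q2,q5,q9,q10} splits into {q2,q5} and {q9,q10}.
The partition is now stable with 8 blocks: {q0,q7,q8} | {q11} | {q2,q5} | {q4} | {q1,q3} | {q12} | {q6} | {q9,q10}.

8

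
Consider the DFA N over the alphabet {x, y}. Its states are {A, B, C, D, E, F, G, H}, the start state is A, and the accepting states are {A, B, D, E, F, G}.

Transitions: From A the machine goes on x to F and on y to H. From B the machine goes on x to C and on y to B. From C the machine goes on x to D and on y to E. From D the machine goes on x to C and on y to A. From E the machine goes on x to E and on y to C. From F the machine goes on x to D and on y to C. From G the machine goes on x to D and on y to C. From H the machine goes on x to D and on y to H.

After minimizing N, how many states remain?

States {B,G} cannot be reached from the start state, so discard them.
Initial partition by acceptance: {A,D,E,F} | {C,H}.
Split {A,D,E,F} by δ(·,x) → {A,E,F} and {D}.
On input x, block {A,E,F} splits into {A,E} and {F}.
Split {A,E} by δ(·,x) → {A} and {E}.
Refine {C,H} on symbol y: members go to different blocks, giving {C} and {H}.
The partition is now stable with 6 blocks: {A} | {C} | {D} | {F} | {E} | {H}.

6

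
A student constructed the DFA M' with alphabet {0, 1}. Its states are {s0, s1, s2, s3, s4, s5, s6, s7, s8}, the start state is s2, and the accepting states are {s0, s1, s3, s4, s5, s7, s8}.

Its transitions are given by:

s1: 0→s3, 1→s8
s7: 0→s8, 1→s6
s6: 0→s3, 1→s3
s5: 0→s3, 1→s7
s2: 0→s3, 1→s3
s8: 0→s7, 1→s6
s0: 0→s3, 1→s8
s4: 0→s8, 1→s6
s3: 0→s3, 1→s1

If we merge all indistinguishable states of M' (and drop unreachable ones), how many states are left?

States {s0,s4,s5} cannot be reached from the start state, so discard them.
Initial partition by acceptance: {s1,s3,s7,s8} | {s2,s6}.
Split {s1,s3,s7,s8} by δ(·,1) → {s1,s3} and {s7,s8}.
On input 1, block {s1,s3} splits into {s1} and {s3}.
Stable partition: {s1} | {s2,s6} | {s7,s8} | {s3} — 4 equivalence classes.

4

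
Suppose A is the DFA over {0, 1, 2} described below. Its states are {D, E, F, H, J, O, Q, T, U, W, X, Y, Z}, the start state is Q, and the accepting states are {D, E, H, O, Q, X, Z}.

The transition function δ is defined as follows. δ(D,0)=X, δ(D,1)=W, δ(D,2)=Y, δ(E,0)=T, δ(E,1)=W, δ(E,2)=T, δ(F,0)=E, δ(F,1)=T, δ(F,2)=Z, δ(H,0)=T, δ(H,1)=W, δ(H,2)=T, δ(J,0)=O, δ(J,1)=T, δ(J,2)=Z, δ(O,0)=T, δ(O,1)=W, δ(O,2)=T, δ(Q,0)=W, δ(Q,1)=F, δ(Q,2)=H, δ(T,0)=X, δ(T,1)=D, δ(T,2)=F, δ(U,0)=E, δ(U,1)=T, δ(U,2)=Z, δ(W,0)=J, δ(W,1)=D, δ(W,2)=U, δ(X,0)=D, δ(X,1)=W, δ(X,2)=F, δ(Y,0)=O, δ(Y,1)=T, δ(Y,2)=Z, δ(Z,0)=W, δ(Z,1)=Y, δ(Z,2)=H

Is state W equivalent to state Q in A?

Start with accepting vs non-accepting: {D,E,H,O,Q,X,Z} | {F,J,T,U,W,Y}.
Refine {D,E,H,O,Q,X,Z} on symbol 0: members go to different blocks, giving {E,H,O,Q,Z} and {D,X}.
Refine {E,H,O,Q,Z} on symbol 2: members go to different blocks, giving {E,H,O} and {Q,Z}.
On input 0, block {F,J,T,U,W,Y} splits into {F,J,U,Y} and {T} and {W}.
No further refinement is possible. Final partition (6 blocks): {E,H,O} | {F,J,U,Y} | {D,X} | {Q,Z} | {T} | {W}.
W and Q end up in different blocks, so they are distinguishable. For instance, the string 'ε' is accepted from only Q.

No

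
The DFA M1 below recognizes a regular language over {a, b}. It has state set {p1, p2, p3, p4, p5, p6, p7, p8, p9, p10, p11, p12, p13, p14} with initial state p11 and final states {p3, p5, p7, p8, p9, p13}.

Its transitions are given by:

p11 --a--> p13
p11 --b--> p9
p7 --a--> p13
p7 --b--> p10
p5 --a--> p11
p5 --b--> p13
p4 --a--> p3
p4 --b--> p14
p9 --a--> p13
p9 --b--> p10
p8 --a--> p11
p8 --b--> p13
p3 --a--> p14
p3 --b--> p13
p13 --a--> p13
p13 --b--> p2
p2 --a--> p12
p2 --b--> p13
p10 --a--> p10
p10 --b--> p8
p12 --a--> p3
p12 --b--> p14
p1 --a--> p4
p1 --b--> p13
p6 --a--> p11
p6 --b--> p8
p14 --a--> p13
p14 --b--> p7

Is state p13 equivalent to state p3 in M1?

First remove the unreachable states {p1,p4,p5,p6}; 10 states remain.
Start with accepting vs non-accepting: {p3,p7,p8,p9,p13} | {p2,p10,p11,p12,p14}.
Split {p3,p7,p8,p9,p13} by δ(·,a) → {p7,p9,p13} and {p3,p8}.
Split {p2,p10,p11,p12,p14} by δ(·,a) → {p2,p10} and {p11,p14} and {p12}.
Split {p2,p10} by δ(·,a) → {p2} and {p10}.
Split {p7,p9,p13} by δ(·,b) → {p7,p9} and {p13}.
No further refinement is possible. Final partition (7 blocks): {p7,p9} | {p2} | {p3,p8} | {p11,p14} | {p12} | {p10} | {p13}.
p13 and p3 end up in different blocks, so they are distinguishable. For instance, the string 'a' is accepted from only p13.

No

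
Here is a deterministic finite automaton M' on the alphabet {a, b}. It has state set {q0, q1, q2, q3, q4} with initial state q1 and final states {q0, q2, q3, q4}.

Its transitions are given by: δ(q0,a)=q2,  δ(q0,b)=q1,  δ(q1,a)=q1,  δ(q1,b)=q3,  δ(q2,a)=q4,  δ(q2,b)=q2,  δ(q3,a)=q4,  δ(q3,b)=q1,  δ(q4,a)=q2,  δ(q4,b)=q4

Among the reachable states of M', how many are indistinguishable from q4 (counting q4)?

2

Reachable states from the start: {q1,q2,q3,q4}. Unreachable: {q0} — drop them.
P0 = {q2,q3,q4} | {q1}.
On input b, block {q2,q3,q4} splits into {q2,q4} and {q3}.
No further refinement is possible. Final partition (3 blocks): {q2,q4} | {q1} | {q3}.
State q4 belongs to the block {q2,q4}, which has 2 states.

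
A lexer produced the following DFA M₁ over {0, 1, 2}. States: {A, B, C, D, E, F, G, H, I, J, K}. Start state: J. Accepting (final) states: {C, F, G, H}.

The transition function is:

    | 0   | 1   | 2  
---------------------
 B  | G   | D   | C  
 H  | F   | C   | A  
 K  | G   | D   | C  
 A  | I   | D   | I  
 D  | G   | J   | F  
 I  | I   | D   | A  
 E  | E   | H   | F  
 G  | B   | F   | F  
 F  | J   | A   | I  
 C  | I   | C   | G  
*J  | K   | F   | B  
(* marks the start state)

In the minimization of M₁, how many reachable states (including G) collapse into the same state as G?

First remove the unreachable states {E,H}; 9 states remain.
P0 = {C,F,G} | {A,B,D,I,J,K}.
Refine {C,F,G} on symbol 1: members go to different blocks, giving {C,G} and {F}.
Refine {C,G} on symbol 1: members go to different blocks, giving {C} and {G}.
Split {A,B,D,I,J,K} by δ(·,0) → {A,I,J} and {B,D,K}.
On input 0, block {A,I,J} splits into {A,I} and {J}.
Split {B,D,K} by δ(·,1) → {B,K} and {D}.
No further refinement is possible. Final partition (7 blocks): {C} | {A,I} | {F} | {G} | {B,K} | {J} | {D}.
The equivalence class containing G is {G}, of size 1.

1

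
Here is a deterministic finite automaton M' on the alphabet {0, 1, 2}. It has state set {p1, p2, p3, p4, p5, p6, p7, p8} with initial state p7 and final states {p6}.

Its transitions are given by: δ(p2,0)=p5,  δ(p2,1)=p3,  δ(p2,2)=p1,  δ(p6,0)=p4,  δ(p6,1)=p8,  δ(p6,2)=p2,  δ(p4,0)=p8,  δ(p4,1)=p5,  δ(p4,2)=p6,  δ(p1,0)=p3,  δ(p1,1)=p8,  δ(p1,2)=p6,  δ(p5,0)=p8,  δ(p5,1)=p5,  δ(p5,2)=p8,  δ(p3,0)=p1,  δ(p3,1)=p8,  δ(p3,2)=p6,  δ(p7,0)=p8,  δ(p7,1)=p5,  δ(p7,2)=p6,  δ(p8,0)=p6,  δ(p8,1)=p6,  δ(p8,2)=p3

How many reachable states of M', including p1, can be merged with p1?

Every state is reachable, so we keep all 8.
P0 = {p6} | {p1,p2,p3,p4,p5,p7,p8}.
Split {p1,p2,p3,p4,p5,p7,p8} by δ(·,0) → {p1,p2,p3,p4,p5,p7} and {p8}.
Split {p1,p2,p3,p4,p5,p7} by δ(·,0) → {p1,p2,p3} and {p4,p5,p7}.
Split {p1,p2,p3} by δ(·,0) → {p1,p3} and {p2}.
On input 2, block {p4,p5,p7} splits into {p4,p7} and {p5}.
The partition is now stable with 6 blocks: {p6} | {p1,p3} | {p8} | {p4,p7} | {p2} | {p5}.
The equivalence class containing p1 is {p1,p3}, of size 2.

2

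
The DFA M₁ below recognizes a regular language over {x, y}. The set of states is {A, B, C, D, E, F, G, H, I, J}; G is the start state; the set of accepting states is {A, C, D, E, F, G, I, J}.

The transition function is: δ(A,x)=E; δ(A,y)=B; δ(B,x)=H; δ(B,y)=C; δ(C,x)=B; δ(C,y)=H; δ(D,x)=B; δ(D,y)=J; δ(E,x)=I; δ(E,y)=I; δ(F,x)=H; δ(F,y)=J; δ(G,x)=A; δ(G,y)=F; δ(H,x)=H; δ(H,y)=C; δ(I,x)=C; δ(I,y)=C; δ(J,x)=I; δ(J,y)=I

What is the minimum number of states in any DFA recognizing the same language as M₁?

7

States {D} cannot be reached from the start state, so discard them.
Start with accepting vs non-accepting: {A,C,E,F,G,I,J} | {B,H}.
Refine {A,C,E,F,G,I,J} on symbol x: members go to different blocks, giving {A,E,G,I,J} and {C,F}.
Refine {A,E,G,I,J} on symbol x: members go to different blocks, giving {A,E,G,J} and {I}.
Split {A,E,G,J} by δ(·,x) → {A,G} and {E,J}.
Split {A,G} by δ(·,x) → {A} and {G}.
On input y, block {C,F} splits into {C} and {F}.
The partition is now stable with 7 blocks: {A} | {B,H} | {C} | {I} | {E,J} | {G} | {F}.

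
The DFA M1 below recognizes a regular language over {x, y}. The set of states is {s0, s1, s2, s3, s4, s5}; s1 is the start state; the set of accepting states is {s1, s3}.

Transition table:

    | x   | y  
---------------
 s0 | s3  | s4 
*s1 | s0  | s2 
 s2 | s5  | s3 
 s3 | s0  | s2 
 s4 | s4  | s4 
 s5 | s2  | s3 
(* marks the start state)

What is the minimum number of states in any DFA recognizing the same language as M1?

Every state is reachable, so we keep all 6.
P0 = {s1,s3} | {s0,s2,s4,s5}.
Refine {s0,s2,s4,s5} on symbol x: members go to different blocks, giving {s2,s4,s5} and {s0}.
Split {s2,s4,s5} by δ(·,y) → {s2,s5} and {s4}.
No further refinement is possible. Final partition (4 blocks): {s1,s3} | {s2,s5} | {s0} | {s4}.

4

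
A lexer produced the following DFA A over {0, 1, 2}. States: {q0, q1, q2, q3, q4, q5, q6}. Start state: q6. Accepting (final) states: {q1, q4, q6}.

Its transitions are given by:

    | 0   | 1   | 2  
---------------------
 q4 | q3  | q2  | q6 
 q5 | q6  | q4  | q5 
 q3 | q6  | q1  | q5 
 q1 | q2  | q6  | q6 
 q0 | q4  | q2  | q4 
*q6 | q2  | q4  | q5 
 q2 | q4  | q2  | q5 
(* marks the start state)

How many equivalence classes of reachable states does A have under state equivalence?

6

States {q0} cannot be reached from the start state, so discard them.
Initial partition by acceptance: {q1,q4,q6} | {q2,q3,q5}.
Refine {q1,q4,q6} on symbol 1: members go to different blocks, giving {q1,q6} and {q4}.
Refine {q1,q6} on symbol 1: members go to different blocks, giving {q1} and {q6}.
Refine {q2,q3,q5} on symbol 0: members go to different blocks, giving {q3,q5} and {q2}.
Split {q3,q5} by δ(·,1) → {q3} and {q5}.
No further refinement is possible. Final partition (6 blocks): {q1} | {q3} | {q4} | {q6} | {q2} | {q5}.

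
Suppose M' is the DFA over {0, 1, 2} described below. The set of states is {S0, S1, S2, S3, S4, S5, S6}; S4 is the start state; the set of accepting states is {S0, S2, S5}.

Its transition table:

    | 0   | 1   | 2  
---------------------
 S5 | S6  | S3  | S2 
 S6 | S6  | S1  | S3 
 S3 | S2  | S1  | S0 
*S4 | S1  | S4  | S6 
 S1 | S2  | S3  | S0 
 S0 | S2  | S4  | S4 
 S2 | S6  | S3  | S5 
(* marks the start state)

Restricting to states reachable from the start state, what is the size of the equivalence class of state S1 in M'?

2

P0 = {S0,S2,S5} | {S1,S3,S4,S6}.
Split {S0,S2,S5} by δ(·,0) → {S2,S5} and {S0}.
On input 0, block {S1,S3,S4,S6} splits into {S1,S3} and {S4,S6}.
Refine {S4,S6} on symbol 0: members go to different blocks, giving {S4} and {S6}.
Stable partition: {S2,S5} | {S1,S3} | {S0} | {S4} | {S6} — 5 equivalence classes.
State S1 belongs to the block {S1,S3}, which has 2 states.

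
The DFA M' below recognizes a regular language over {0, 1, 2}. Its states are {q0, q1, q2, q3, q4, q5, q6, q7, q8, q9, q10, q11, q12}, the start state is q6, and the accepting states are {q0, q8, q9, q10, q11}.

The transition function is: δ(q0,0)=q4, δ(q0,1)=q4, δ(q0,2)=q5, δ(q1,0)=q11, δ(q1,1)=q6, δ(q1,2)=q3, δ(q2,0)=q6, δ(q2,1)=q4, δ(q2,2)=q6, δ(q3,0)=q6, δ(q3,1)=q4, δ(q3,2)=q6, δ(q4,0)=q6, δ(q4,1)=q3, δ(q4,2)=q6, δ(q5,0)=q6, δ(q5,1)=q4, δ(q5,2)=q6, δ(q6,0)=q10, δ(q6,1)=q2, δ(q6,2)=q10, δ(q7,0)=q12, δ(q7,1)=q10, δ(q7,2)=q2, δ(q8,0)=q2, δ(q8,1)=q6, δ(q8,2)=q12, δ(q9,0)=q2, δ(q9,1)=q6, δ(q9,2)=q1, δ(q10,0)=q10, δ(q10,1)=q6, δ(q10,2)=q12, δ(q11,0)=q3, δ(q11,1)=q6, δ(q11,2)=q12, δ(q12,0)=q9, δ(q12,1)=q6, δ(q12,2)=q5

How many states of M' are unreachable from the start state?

Starting at q6 and following transitions, the reachable set is {q1, q2, q3, q4, q5, q6, q9, q10, q11, q12}. That leaves q0, q7, q8 unreachable — 3 in total.

3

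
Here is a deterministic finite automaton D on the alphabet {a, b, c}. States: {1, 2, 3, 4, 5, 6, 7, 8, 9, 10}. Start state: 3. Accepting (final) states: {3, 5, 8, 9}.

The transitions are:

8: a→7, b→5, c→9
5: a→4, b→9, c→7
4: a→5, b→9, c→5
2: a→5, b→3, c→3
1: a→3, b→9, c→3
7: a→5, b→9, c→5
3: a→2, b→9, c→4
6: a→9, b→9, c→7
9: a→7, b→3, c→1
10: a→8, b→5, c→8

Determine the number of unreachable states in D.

3

BFS from 3 reaches {1, 2, 3, 4, 5, 7, 9}; the 3 state(s) 6, 8, 10 are never visited.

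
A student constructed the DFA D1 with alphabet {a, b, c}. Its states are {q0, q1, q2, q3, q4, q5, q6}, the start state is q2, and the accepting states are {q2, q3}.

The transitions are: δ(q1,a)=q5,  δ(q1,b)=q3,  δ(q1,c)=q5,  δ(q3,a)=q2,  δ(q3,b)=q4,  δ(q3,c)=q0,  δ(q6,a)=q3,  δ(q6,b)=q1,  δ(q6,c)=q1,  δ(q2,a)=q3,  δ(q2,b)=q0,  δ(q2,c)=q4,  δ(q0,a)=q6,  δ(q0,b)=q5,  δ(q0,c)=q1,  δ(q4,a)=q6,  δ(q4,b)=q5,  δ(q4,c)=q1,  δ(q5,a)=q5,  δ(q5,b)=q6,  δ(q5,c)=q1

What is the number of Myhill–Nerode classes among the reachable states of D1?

5

Every state is reachable, so we keep all 7.
P0 = {q2,q3} | {q0,q1,q4,q5,q6}.
Split {q0,q1,q4,q5,q6} by δ(·,a) → {q0,q1,q4,q5} and {q6}.
Refine {q0,q1,q4,q5} on symbol a: members go to different blocks, giving {q0,q4} and {q1,q5}.
Refine {q1,q5} on symbol b: members go to different blocks, giving {q1} and {q5}.
Stable partition: {q2,q3} | {q0,q4} | {q6} | {q1} | {q5} — 5 equivalence classes.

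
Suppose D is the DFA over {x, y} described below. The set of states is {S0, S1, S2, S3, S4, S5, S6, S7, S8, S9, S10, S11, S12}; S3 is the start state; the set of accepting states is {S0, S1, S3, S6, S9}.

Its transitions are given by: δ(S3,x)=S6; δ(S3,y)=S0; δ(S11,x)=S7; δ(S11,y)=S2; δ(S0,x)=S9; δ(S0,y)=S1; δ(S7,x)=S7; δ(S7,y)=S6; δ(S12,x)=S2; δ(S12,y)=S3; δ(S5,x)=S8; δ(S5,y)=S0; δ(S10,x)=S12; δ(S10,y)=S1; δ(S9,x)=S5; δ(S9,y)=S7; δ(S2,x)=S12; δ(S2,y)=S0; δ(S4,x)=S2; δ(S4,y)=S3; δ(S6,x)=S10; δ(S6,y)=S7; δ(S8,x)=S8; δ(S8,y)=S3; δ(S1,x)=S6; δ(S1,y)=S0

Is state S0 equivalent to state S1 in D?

States {S4,S11} cannot be reached from the start state, so discard them.
Start with accepting vs non-accepting: {S0,S1,S3,S6,S9} | {S2,S5,S7,S8,S10,S12}.
Split {S0,S1,S3,S6,S9} by δ(·,x) → {S0,S1,S3} and {S6,S9}.
Split {S2,S5,S7,S8,S10,S12} by δ(·,y) → {S2,S5,S8,S10,S12} and {S7}.
Stable partition: {S0,S1,S3} | {S2,S5,S8,S10,S12} | {S6,S9} | {S7} — 4 equivalence classes.
S0 and S1 lie in the same block of the stable partition, so they are equivalent — no string distinguishes them.

Yes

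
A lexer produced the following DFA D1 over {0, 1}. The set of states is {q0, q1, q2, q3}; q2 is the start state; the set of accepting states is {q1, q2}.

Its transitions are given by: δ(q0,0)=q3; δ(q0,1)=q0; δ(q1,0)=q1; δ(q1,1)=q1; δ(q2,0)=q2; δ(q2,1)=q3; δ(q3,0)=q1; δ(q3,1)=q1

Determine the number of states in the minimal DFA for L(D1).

3

First remove the unreachable states {q0}; 3 states remain.
P0 = {q1,q2} | {q3}.
Refine {q1,q2} on symbol 1: members go to different blocks, giving {q1} and {q2}.
The partition is now stable with 3 blocks: {q1} | {q3} | {q2}.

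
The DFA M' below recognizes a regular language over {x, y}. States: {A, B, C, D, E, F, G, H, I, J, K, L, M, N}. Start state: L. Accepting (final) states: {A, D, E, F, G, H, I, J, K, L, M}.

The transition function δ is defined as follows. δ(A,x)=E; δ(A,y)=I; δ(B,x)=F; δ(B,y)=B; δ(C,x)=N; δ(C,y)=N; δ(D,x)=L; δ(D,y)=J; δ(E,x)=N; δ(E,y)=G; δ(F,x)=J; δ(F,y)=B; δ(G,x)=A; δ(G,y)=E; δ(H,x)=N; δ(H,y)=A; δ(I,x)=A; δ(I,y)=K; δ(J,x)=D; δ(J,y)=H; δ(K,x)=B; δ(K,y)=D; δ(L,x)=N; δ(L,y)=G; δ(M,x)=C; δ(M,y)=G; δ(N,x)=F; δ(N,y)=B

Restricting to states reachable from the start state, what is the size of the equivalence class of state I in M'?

First remove the unreachable states {C,M}; 12 states remain.
Initial partition by acceptance: {A,D,E,F,G,H,I,J,K,L} | {B,N}.
Split {A,D,E,F,G,H,I,J,K,L} by δ(·,x) → {A,D,F,G,I,J} and {E,H,K,L}.
Split {A,D,F,G,I,J} by δ(·,x) → {F,G,I,J} and {A,D}.
On input x, block {F,G,I,J} splits into {G,I,J} and {F}.
Split {E,H,K,L} by δ(·,y) → {E,L} and {H,K}.
Split {G,I,J} by δ(·,y) → {I,J} and {G}.
No further refinement is possible. Final partition (7 blocks): {I,J} | {B,N} | {E,L} | {A,D} | {F} | {H,K} | {G}.
The equivalence class containing I is {I,J}, of size 2.

2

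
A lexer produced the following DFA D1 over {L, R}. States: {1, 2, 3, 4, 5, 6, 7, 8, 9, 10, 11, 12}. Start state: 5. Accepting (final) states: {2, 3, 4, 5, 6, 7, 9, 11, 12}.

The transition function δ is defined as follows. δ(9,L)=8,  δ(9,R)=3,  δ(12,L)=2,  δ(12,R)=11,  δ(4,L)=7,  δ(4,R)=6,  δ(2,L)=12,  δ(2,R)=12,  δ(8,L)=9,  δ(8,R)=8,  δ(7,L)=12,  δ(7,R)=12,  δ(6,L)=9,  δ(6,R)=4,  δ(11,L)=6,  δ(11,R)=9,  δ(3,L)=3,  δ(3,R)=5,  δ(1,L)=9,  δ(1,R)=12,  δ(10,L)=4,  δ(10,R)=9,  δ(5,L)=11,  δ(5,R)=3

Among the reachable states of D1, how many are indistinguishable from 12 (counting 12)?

States {1,10} cannot be reached from the start state, so discard them.
Initial partition by acceptance: {2,3,4,5,6,7,9,11,12} | {8}.
On input L, block {2,3,4,5,6,7,9,11,12} splits into {2,3,4,5,6,7,11,12} and {9}.
On input L, block {2,3,4,5,6,7,11,12} splits into {2,3,4,5,7,11,12} and {6}.
On input L, block {2,3,4,5,7,11,12} splits into {2,3,4,5,7,12} and {11}.
Split {2,3,4,5,7,12} by δ(·,L) → {2,3,4,7,12} and {5}.
Refine {2,3,4,7,12} on symbol R: members go to different blocks, giving {2,7} and {3} and {4} and {12}.
Stable partition: {2,7} | {8} | {9} | {6} | {11} | {5} | {3} | {4} | {12} — 9 equivalence classes.
State 12 belongs to the block {12}, which has 1 states.

1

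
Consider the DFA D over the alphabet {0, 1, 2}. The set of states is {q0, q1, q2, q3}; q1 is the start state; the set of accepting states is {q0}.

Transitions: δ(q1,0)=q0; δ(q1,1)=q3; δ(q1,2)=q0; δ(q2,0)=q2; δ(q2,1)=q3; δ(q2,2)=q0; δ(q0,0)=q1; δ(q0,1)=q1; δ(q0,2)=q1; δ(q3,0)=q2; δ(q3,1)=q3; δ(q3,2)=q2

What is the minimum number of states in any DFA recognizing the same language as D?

Every state is reachable, so we keep all 4.
Initial partition by acceptance: {q0} | {q1,q2,q3}.
On input 0, block {q1,q2,q3} splits into {q2,q3} and {q1}.
Split {q2,q3} by δ(·,2) → {q2} and {q3}.
No further refinement is possible. Final partition (4 blocks): {q0} | {q2} | {q1} | {q3}.

4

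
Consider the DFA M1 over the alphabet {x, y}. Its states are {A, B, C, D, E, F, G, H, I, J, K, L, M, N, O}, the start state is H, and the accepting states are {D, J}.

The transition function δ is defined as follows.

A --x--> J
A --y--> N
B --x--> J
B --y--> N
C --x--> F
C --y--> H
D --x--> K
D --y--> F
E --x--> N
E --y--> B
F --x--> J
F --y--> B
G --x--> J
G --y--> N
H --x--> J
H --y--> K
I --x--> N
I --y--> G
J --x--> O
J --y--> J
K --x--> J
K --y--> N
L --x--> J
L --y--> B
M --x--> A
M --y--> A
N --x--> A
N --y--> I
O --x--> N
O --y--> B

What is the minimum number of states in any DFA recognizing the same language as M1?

5

States {C,D,E,F,L,M} cannot be reached from the start state, so discard them.
P0 = {J} | {A,B,G,H,I,K,N,O}.
Refine {A,B,G,H,I,K,N,O} on symbol x: members go to different blocks, giving {A,B,G,H,K} and {I,N,O}.
Split {A,B,G,H,K} by δ(·,y) → {A,B,G,K} and {H}.
On input x, block {I,N,O} splits into {I,O} and {N}.
Stable partition: {J} | {A,B,G,K} | {I,O} | {H} | {N} — 5 equivalence classes.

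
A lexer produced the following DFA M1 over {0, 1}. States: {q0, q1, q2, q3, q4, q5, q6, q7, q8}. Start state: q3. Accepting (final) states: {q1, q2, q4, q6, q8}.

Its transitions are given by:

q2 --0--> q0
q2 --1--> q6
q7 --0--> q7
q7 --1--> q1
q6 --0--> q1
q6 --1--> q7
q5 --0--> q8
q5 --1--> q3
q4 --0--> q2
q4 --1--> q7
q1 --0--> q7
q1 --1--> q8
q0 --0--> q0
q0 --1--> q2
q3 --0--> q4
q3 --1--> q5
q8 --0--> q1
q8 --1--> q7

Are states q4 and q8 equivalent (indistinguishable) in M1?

All states are reachable from the start state.
P0 = {q1,q2,q4,q6,q8} | {q0,q3,q5,q7}.
Refine {q1,q2,q4,q6,q8} on symbol 0: members go to different blocks, giving {q4,q6,q8} and {q1,q2}.
Split {q0,q3,q5,q7} by δ(·,0) → {q0,q7} and {q3,q5}.
Stable partition: {q4,q6,q8} | {q0,q7} | {q1,q2} | {q3,q5} — 4 equivalence classes.
q4 and q8 lie in the same block of the stable partition, so they are equivalent — no string distinguishes them.

Yes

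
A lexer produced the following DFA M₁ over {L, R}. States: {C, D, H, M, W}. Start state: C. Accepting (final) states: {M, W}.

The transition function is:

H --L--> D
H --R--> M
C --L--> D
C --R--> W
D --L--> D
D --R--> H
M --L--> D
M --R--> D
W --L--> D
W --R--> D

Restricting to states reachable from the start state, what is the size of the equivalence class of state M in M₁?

All states are reachable from the start state.
Start with accepting vs non-accepting: {M,W} | {C,D,H}.
Split {C,D,H} by δ(·,R) → {C,H} and {D}.
Stable partition: {M,W} | {C,H} | {D} — 3 equivalence classes.
State M belongs to the block {M,W}, which has 2 states.

2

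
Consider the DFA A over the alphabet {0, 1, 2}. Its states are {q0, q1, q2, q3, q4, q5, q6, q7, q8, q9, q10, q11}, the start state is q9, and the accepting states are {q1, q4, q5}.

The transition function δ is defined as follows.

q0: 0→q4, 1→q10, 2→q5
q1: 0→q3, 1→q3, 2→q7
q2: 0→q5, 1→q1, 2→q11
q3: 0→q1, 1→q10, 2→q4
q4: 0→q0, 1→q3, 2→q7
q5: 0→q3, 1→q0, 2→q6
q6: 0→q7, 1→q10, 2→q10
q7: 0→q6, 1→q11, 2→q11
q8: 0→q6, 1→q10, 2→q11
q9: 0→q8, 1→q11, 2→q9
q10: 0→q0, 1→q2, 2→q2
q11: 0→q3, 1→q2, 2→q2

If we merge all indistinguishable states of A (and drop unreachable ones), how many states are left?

6

All states are reachable from the start state.
Initial partition by acceptance: {q1,q4,q5} | {q0,q2,q3,q6,q7,q8,q9,q10,q11}.
Split {q0,q2,q3,q6,q7,q8,q9,q10,q11} by δ(·,0) → {q6,q7,q8,q9,q10,q11} and {q0,q2,q3}.
Refine {q6,q7,q8,q9,q10,q11} on symbol 0: members go to different blocks, giving {q6,q7,q8,q9} and {q10,q11}.
On input 2, block {q6,q7,q8,q9} splits into {q6,q7,q8} and {q9}.
On input 1, block {q0,q2,q3} splits into {q0,q3} and {q2}.
The partition is now stable with 6 blocks: {q1,q4,q5} | {q6,q7,q8} | {q0,q3} | {q10,q11} | {q9} | {q2}.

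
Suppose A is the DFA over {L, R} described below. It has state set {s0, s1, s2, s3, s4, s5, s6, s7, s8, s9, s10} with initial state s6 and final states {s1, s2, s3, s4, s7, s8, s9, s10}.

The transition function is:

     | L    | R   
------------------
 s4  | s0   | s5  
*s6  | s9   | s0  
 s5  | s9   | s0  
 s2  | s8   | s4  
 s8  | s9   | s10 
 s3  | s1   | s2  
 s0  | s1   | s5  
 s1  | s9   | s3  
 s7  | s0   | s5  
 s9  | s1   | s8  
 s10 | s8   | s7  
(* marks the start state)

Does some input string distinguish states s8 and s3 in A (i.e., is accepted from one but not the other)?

All states are reachable from the start state.
Start with accepting vs non-accepting: {s1,s2,s3,s4,s7,s8,s9,s10} | {s0,s5,s6}.
Split {s1,s2,s3,s4,s7,s8,s9,s10} by δ(·,L) → {s1,s2,s3,s8,s9,s10} and {s4,s7}.
Refine {s1,s2,s3,s8,s9,s10} on symbol R: members go to different blocks, giving {s1,s3,s8,s9} and {s2,s10}.
Refine {s1,s3,s8,s9} on symbol R: members go to different blocks, giving {s1,s9} and {s3,s8}.
The partition is now stable with 5 blocks: {s1,s9} | {s0,s5,s6} | {s4,s7} | {s2,s10} | {s3,s8}.
s8 and s3 lie in the same block of the stable partition, so they are equivalent — no string distinguishes them.

No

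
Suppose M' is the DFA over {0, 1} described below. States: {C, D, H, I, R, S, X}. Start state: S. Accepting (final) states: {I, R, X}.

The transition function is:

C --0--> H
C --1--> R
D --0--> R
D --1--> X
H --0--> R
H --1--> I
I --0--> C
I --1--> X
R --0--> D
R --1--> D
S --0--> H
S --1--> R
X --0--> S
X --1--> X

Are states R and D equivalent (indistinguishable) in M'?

Start with accepting vs non-accepting: {I,R,X} | {C,D,H,S}.
On input 1, block {I,R,X} splits into {I,X} and {R}.
Split {C,D,H,S} by δ(·,0) → {D,H} and {C,S}.
No further refinement is possible. Final partition (4 blocks): {I,X} | {D,H} | {R} | {C,S}.
R and D end up in different blocks, so they are distinguishable. For instance, the string 'ε' is accepted from only R.

No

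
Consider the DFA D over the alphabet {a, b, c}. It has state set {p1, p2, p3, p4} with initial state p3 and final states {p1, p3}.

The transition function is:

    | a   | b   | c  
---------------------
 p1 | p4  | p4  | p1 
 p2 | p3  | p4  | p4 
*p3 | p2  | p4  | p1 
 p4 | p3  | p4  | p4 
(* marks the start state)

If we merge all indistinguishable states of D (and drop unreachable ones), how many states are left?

Start with accepting vs non-accepting: {p1,p3} | {p2,p4}.
The partition is now stable with 2 blocks: {p1,p3} | {p2,p4}.

2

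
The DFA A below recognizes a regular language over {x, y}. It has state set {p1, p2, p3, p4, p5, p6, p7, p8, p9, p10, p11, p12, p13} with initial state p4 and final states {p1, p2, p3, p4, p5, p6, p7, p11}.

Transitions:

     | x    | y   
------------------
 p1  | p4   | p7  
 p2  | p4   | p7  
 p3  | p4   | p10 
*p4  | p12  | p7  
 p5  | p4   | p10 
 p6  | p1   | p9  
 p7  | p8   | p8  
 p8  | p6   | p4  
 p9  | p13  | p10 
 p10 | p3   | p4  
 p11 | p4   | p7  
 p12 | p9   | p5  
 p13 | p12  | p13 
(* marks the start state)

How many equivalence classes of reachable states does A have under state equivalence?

10

States {p2,p11} cannot be reached from the start state, so discard them.
Initial partition by acceptance: {p1,p3,p4,p5,p6,p7} | {p8,p9,p10,p12,p13}.
Refine {p1,p3,p4,p5,p6,p7} on symbol x: members go to different blocks, giving {p1,p3,p5,p6} and {p4,p7}.
Split {p1,p3,p5,p6} by δ(·,x) → {p1,p3,p5} and {p6}.
On input y, block {p1,p3,p5} splits into {p3,p5} and {p1}.
Refine {p8,p9,p10,p12,p13} on symbol x: members go to different blocks, giving {p9,p12,p13} and {p8} and {p10}.
Split {p9,p12,p13} by δ(·,y) → {p9} and {p12} and {p13}.
Refine {p4,p7} on symbol x: members go to different blocks, giving {p4} and {p7}.
Stable partition: {p3,p5} | {p9} | {p4} | {p6} | {p1} | {p8} | {p10} | {p12} | {p13} | {p7} — 10 equivalence classes.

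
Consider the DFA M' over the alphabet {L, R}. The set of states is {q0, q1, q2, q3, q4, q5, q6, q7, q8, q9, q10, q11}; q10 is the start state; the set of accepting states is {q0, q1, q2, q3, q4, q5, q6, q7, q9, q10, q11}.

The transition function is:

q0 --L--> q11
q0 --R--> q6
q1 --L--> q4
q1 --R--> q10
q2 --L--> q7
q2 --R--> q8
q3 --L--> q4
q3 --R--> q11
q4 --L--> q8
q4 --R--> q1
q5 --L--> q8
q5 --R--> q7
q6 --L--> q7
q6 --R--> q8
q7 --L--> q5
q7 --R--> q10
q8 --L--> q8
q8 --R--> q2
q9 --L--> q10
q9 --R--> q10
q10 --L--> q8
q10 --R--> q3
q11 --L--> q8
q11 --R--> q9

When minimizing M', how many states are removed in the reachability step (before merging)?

Starting at q10 and following transitions, the reachable set is {q1, q2, q3, q4, q5, q7, q8, q9, q10, q11}. That leaves q0, q6 unreachable — 2 in total.

2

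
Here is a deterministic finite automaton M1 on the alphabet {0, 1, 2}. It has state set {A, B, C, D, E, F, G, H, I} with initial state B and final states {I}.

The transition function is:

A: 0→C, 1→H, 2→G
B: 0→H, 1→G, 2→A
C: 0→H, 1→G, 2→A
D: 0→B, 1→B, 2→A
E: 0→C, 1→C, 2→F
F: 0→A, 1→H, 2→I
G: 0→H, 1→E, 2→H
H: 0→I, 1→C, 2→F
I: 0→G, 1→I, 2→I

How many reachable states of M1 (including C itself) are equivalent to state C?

States {D} cannot be reached from the start state, so discard them.
Initial partition by acceptance: {I} | {A,B,C,E,F,G,H}.
On input 0, block {A,B,C,E,F,G,H} splits into {A,B,C,E,F,G} and {H}.
On input 0, block {A,B,C,E,F,G} splits into {A,E,F} and {B,C,G}.
Split {A,E,F} by δ(·,0) → {A,E} and {F}.
Refine {A,E} on symbol 1: members go to different blocks, giving {A} and {E}.
Refine {B,C,G} on symbol 1: members go to different blocks, giving {B,C} and {G}.
Stable partition: {I} | {A} | {H} | {B,C} | {F} | {E} | {G} — 7 equivalence classes.
The equivalence class containing C is {B,C}, of size 2.

2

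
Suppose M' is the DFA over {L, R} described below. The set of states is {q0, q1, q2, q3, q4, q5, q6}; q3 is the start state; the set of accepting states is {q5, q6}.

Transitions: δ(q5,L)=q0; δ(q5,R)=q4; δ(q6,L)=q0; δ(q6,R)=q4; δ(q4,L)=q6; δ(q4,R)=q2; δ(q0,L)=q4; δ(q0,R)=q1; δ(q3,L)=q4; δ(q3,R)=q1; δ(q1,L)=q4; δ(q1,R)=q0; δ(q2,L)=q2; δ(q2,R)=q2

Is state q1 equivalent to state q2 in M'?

No

States {q5} cannot be reached from the start state, so discard them.
P0 = {q6} | {q0,q1,q2,q3,q4}.
Split {q0,q1,q2,q3,q4} by δ(·,L) → {q0,q1,q2,q3} and {q4}.
Split {q0,q1,q2,q3} by δ(·,L) → {q0,q1,q3} and {q2}.
No further refinement is possible. Final partition (4 blocks): {q6} | {q0,q1,q3} | {q4} | {q2}.
q1 and q2 end up in different blocks, so they are distinguishable. For instance, the string 'LL' is accepted from only q1.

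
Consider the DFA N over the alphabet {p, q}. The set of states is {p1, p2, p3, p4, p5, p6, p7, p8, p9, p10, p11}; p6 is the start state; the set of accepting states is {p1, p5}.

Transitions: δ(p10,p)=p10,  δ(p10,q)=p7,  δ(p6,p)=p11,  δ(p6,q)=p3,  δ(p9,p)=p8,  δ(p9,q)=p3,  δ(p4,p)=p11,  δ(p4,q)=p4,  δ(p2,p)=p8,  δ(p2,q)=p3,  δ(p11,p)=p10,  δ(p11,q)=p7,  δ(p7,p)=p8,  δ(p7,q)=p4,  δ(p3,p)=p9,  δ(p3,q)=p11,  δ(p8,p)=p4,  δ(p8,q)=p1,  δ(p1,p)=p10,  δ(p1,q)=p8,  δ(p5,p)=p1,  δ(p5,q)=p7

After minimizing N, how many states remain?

Reachable states from the start: {p1,p3,p4,p6,p7,p8,p9,p10,p11}. Unreachable: {p2,p5} — drop them.
P0 = {p1} | {p3,p4,p6,p7,p8,p9,p10,p11}.
Refine {p3,p4,p6,p7,p8,p9,p10,p11} on symbol q: members go to different blocks, giving {p3,p4,p6,p7,p9,p10,p11} and {p8}.
Refine {p3,p4,p6,p7,p9,p10,p11} on symbol p: members go to different blocks, giving {p3,p4,p6,p10,p11} and {p7,p9}.
Refine {p3,p4,p6,p10,p11} on symbol p: members go to different blocks, giving {p4,p6,p10,p11} and {p3}.
Refine {p4,p6,p10,p11} on symbol q: members go to different blocks, giving {p10,p11} and {p4} and {p6}.
Refine {p7,p9} on symbol q: members go to different blocks, giving {p7} and {p9}.
The partition is now stable with 8 blocks: {p1} | {p10,p11} | {p8} | {p7} | {p3} | {p4} | {p6} | {p9}.

8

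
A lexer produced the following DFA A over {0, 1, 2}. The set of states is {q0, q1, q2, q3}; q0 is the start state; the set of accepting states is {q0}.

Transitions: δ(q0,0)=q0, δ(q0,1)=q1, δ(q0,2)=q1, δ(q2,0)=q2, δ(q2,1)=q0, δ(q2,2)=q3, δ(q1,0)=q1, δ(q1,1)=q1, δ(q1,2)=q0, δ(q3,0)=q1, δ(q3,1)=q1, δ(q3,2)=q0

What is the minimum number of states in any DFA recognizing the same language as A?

2

States {q2,q3} cannot be reached from the start state, so discard them.
P0 = {q0} | {q1}.
No further refinement is possible. Final partition (2 blocks): {q0} | {q1}.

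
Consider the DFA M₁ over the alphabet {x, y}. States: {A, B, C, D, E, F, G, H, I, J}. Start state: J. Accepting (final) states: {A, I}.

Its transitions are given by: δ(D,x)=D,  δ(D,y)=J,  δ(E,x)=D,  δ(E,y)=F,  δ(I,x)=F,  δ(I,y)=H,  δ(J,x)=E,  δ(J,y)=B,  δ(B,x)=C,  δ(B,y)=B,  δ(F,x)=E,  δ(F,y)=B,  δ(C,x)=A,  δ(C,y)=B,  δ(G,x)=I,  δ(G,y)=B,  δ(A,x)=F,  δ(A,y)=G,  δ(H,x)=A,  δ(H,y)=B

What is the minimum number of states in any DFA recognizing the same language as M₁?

Initial partition by acceptance: {A,I} | {B,C,D,E,F,G,H,J}.
Refine {B,C,D,E,F,G,H,J} on symbol x: members go to different blocks, giving {B,D,E,F,J} and {C,G,H}.
Refine {B,D,E,F,J} on symbol x: members go to different blocks, giving {D,E,F,J} and {B}.
Refine {D,E,F,J} on symbol y: members go to different blocks, giving {D,E} and {F,J}.
The partition is now stable with 5 blocks: {A,I} | {D,E} | {C,G,H} | {B} | {F,J}.

5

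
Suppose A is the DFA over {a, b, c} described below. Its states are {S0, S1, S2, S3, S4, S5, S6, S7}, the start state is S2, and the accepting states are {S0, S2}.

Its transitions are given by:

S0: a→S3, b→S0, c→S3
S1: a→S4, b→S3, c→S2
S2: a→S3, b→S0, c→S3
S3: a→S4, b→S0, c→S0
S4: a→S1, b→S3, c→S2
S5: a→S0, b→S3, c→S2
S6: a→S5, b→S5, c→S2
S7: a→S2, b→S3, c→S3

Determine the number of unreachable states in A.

Starting at S2 and following transitions, the reachable set is {S0, S1, S2, S3, S4}. That leaves S5, S6, S7 unreachable — 3 in total.

3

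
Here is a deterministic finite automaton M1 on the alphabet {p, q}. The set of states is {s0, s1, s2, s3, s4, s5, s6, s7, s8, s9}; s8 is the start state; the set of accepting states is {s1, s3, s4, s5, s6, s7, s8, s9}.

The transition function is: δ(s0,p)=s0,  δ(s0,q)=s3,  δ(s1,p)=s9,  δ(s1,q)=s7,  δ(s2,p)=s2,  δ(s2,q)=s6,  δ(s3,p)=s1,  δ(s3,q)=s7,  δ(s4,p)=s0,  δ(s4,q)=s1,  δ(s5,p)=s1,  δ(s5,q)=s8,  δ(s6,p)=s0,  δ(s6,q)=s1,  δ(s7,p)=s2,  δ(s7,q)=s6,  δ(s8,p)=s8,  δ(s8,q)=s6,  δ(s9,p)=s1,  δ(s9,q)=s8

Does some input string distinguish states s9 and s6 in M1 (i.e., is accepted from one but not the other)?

States {s4,s5} cannot be reached from the start state, so discard them.
Initial partition by acceptance: {s1,s3,s6,s7,s8,s9} | {s0,s2}.
Refine {s1,s3,s6,s7,s8,s9} on symbol p: members go to different blocks, giving {s1,s3,s8,s9} and {s6,s7}.
On input q, block {s1,s3,s8,s9} splits into {s1,s3,s8} and {s9}.
On input p, block {s1,s3,s8} splits into {s3,s8} and {s1}.
Refine {s3,s8} on symbol p: members go to different blocks, giving {s3} and {s8}.
On input q, block {s0,s2} splits into {s0} and {s2}.
Split {s6,s7} by δ(·,p) → {s6} and {s7}.
Stable partition: {s3} | {s0} | {s6} | {s9} | {s1} | {s8} | {s2} | {s7} — 8 equivalence classes.
s9 and s6 end up in different blocks, so they are distinguishable. For instance, the string 'p' is accepted from only s9.

Yes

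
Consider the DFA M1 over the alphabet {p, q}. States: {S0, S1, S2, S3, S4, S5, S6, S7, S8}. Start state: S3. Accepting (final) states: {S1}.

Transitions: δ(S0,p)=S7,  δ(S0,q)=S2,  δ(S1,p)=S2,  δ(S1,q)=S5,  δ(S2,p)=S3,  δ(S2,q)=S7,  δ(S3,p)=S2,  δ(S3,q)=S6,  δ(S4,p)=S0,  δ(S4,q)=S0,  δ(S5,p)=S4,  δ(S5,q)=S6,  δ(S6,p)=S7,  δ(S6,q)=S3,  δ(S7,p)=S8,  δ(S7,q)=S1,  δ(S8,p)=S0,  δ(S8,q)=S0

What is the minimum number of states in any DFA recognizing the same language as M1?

8

P0 = {S1} | {S0,S2,S3,S4,S5,S6,S7,S8}.
On input q, block {S0,S2,S3,S4,S5,S6,S7,S8} splits into {S0,S2,S3,S4,S5,S6,S8} and {S7}.
Refine {S0,S2,S3,S4,S5,S6,S8} on symbol p: members go to different blocks, giving {S2,S3,S4,S5,S8} and {S0,S6}.
On input p, block {S2,S3,S4,S5,S8} splits into {S2,S3,S5} and {S4,S8}.
Refine {S2,S3,S5} on symbol p: members go to different blocks, giving {S2,S3} and {S5}.
On input q, block {S2,S3} splits into {S2} and {S3}.
On input q, block {S0,S6} splits into {S0} and {S6}.
No further refinement is possible. Final partition (8 blocks): {S1} | {S2} | {S7} | {S0} | {S4,S8} | {S5} | {S3} | {S6}.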